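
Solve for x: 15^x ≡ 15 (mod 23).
1

Baby-step giant-step with step n = ⌈√23⌉ = 5.
Baby steps 15^j mod 23 (j:value) for j=0..4: 0:1, 1:15, 2:18, 3:17, 4:2.
h = 15 is already in the table at j=1, so x = 1.
Check: 15^1 ≡ 15 (mod 23).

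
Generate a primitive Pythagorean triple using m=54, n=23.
(2387, 2484, 3445)

Euclid's formula: a = m² - n², b = 2mn, c = m² + n²
m = 54, n = 23
a = 54² - 23² = 2916 - 529 = 2387
b = 2 × 54 × 23 = 2484
c = 54² + 23² = 2916 + 529 = 3445
Verification: 2387² + 2484² = 5697769 + 6170256 = 11868025 = 3445² ✓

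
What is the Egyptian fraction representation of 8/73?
1/10 + 1/105 + 1/15330

Greedy algorithm:
8/73: ceiling(73/8) = 10, use 1/10
7/730: ceiling(730/7) = 105, use 1/105
1/15330: ceiling(15330/1) = 15330, use 1/15330
Result: 8/73 = 1/10 + 1/105 + 1/15330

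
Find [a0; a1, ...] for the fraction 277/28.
[9; 1, 8, 3]

Euclidean algorithm steps:
277 = 9 × 28 + 25
28 = 1 × 25 + 3
25 = 8 × 3 + 1
3 = 3 × 1 + 0
Continued fraction: [9; 1, 8, 3]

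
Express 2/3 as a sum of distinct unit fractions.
1/2 + 1/6

Greedy algorithm:
2/3: ceiling(3/2) = 2, use 1/2
1/6: ceiling(6/1) = 6, use 1/6
Result: 2/3 = 1/2 + 1/6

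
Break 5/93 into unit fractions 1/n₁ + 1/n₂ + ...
1/19 + 1/884 + 1/1562028

Greedy algorithm:
5/93: ceiling(93/5) = 19, use 1/19
2/1767: ceiling(1767/2) = 884, use 1/884
1/1562028: ceiling(1562028/1) = 1562028, use 1/1562028
Result: 5/93 = 1/19 + 1/884 + 1/1562028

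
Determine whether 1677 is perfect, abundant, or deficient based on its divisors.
deficient

Proper divisors of 1677: sum = 1 + 3 + 13 + 39 + 43 + 129 + 559 = 787
Since 787 < 1677, 1677 is deficient.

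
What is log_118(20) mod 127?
21

Baby-step giant-step with step n = ⌈√127⌉ = 12.
Baby steps 118^j mod 127 (j:value) for j=0..11: 0:1, 1:118, 2:81, 3:33, 4:84, 5:6, 6:73, 7:105, 8:71, 9:123, 10:36, 11:57.
Giant-step multiplier: 118^(-12) ≡ 118^(126-12) = 118^114 ≡ 76 (mod 127).
Giant steps γ_i = 20·76^i mod 127: γ_0=20, γ_1=123 (in table at j=9).
x = i·n + j = 1·12 + 9 = 21.
Check: 118^21 ≡ 20 (mod 127).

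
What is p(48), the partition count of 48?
147273

p(n) counts ways to write n as a sum of positive integers (order ignored).
Euler's pentagonal recurrence: p(k) = p(k-1) + p(k-2) - p(k-5) - p(k-7) + p(k-12) + p(k-15) - ... (offsets j(3j∓1)/2, signs ++--, p(0)=1, p(<0)=0).
DP table for k = 0..47: p(0)=1, p(1)=1, p(2)=2, p(3)=3, p(4)=5, p(5)=7, p(6)=11, p(7)=15, p(8)=22, p(9)=30, p(10)=42, p(11)=56, p(12)=77, p(13)=101, p(14)=135, p(15)=176, p(16)=231, p(17)=297, p(18)=385, p(19)=490, p(20)=627, p(21)=792, p(22)=1002, p(23)=1255, p(24)=1575, p(25)=1958, p(26)=2436, p(27)=3010, p(28)=3718, p(29)=4565, p(30)=5604, p(31)=6842, p(32)=8349, p(33)=10143, p(34)=12310, p(35)=14883, p(36)=17977, p(37)=21637, p(38)=26015, p(39)=31185, p(40)=37338, p(41)=44583, p(42)=53174, p(43)=63261, p(44)=75175, p(45)=89134, p(46)=105558, p(47)=124754.
Final step: p(48) = p(47) + p(46) - p(43) - p(41) + p(36) + p(33) - p(26) - p(22) + p(13) + p(8)
= 124754 + 105558 - 63261 - 44583 + 17977 + 10143 - 2436 - 1002 + 101 + 22
= 147273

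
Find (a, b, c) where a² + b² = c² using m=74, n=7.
(5427, 1036, 5525)

Euclid's formula: a = m² - n², b = 2mn, c = m² + n²
m = 74, n = 7
a = 74² - 7² = 5476 - 49 = 5427
b = 2 × 74 × 7 = 1036
c = 74² + 7² = 5476 + 49 = 5525
Verification: 5427² + 1036² = 29452329 + 1073296 = 30525625 = 5525² ✓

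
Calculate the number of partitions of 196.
2814570987591

p(n) counts ways to write n as a sum of positive integers (order ignored).
Euler's pentagonal recurrence: p(k) = p(k-1) + p(k-2) - p(k-5) - p(k-7) + p(k-12) + p(k-15) - ... (offsets j(3j∓1)/2, signs ++--, p(0)=1, p(<0)=0).
DP table for k = 0..195: p(0)=1, p(1)=1, p(2)=2, p(3)=3, p(4)=5, p(5)=7, p(6)=11, p(7)=15, p(8)=22, p(9)=30, p(10)=42, p(11)=56, p(12)=77, p(13)=101, p(14)=135, p(15)=176, p(16)=231, p(17)=297, p(18)=385, p(19)=490, p(20)=627, p(21)=792, p(22)=1002, p(23)=1255, p(24)=1575, p(25)=1958, p(26)=2436, p(27)=3010, p(28)=3718, p(29)=4565, p(30)=5604, p(31)=6842, p(32)=8349, p(33)=10143, p(34)=12310, p(35)=14883, p(36)=17977, p(37)=21637, p(38)=26015, p(39)=31185, p(40)=37338, p(41)=44583, p(42)=53174, p(43)=63261, p(44)=75175, p(45)=89134, p(46)=105558, p(47)=124754, p(48)=147273, p(49)=173525, p(50)=204226, p(51)=239943, p(52)=281589, p(53)=329931, p(54)=386155, p(55)=451276, p(56)=526823, p(57)=614154, p(58)=715220, p(59)=831820, p(60)=966467, p(61)=1121505, p(62)=1300156, p(63)=1505499, p(64)=1741630, p(65)=2012558, p(66)=2323520, p(67)=2679689, p(68)=3087735, p(69)=3554345, p(70)=4087968, p(71)=4697205, p(72)=5392783, p(73)=6185689, p(74)=7089500, p(75)=8118264, p(76)=9289091, p(77)=10619863, p(78)=12132164, p(79)=13848650, p(80)=15796476, p(81)=18004327, p(82)=20506255, p(83)=23338469, p(84)=26543660, p(85)=30167357, p(86)=34262962, p(87)=38887673, p(88)=44108109, p(89)=49995925, p(90)=56634173, p(91)=64112359, p(92)=72533807, p(93)=82010177, p(94)=92669720, p(95)=104651419, p(96)=118114304, p(97)=133230930, p(98)=150198136, p(99)=169229875, p(100)=190569292, p(101)=214481126, p(102)=241265379, p(103)=271248950, p(104)=304801365, p(105)=342325709, p(106)=384276336, p(107)=431149389, p(108)=483502844, p(109)=541946240, p(110)=607163746, p(111)=679903203, p(112)=761002156, p(113)=851376628, p(114)=952050665, p(115)=1064144451, p(116)=1188908248, p(117)=1327710076, p(118)=1482074143, p(119)=1653668665, p(120)=1844349560, p(121)=2056148051, p(122)=2291320912, p(123)=2552338241, p(124)=2841940500, p(125)=3163127352, p(126)=3519222692, p(127)=3913864295, p(128)=4351078600, p(129)=4835271870, p(130)=5371315400, p(131)=5964539504, p(132)=6620830889, p(133)=7346629512, p(134)=8149040695, p(135)=9035836076, p(136)=10015581680, p(137)=11097645016, p(138)=12292341831, p(139)=13610949895, p(140)=15065878135, p(141)=16670689208, p(142)=18440293320, p(143)=20390982757, p(144)=22540654445, p(145)=24908858009, p(146)=27517052599, p(147)=30388671978, p(148)=33549419497, p(149)=37027355200, p(150)=40853235313, p(151)=45060624582, p(152)=49686288421, p(153)=54770336324, p(154)=60356673280, p(155)=66493182097, p(156)=73232243759, p(157)=80630964769, p(158)=88751778802, p(159)=97662728555, p(160)=107438159466, p(161)=118159068427, p(162)=129913904637, p(163)=142798995930, p(164)=156919475295, p(165)=172389800255, p(166)=189334822579, p(167)=207890420102, p(168)=228204732751, p(169)=250438925115, p(170)=274768617130, p(171)=301384802048, p(172)=330495499613, p(173)=362326859895, p(174)=397125074750, p(175)=435157697830, p(176)=476715857290, p(177)=522115831195, p(178)=571701605655, p(179)=625846753120, p(180)=684957390936, p(181)=749474411781, p(182)=819876908323, p(183)=896684817527, p(184)=980462880430, p(185)=1071823774337, p(186)=1171432692373, p(187)=1280011042268, p(188)=1398341745571, p(189)=1527273599625, p(190)=1667727404093, p(191)=1820701100652, p(192)=1987276856363, p(193)=2168627105469, p(194)=2366022741845, p(195)=2580840212973.
Final step: p(196) = p(195) + p(194) - p(191) - p(189) + p(184) + p(181) - p(174) - p(170) + p(161) + p(156) - p(145) - p(139) + p(126) + p(119) - p(104) - p(96) + p(79) + p(70) - p(51) - p(41) + p(20) + p(9)
= 2580840212973 + 2366022741845 - 1820701100652 - 1527273599625 + 980462880430 + 749474411781 - 397125074750 - 274768617130 + 118159068427 + 73232243759 - 24908858009 - 13610949895 + 3519222692 + 1653668665 - 304801365 - 118114304 + 13848650 + 4087968 - 239943 - 44583 + 627 + 30
= 2814570987591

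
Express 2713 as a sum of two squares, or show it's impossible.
3² + 52² (a=3, b=52)

Factorization: 2713 = 2713
By Fermat: n is sum of two squares iff every prime p ≡ 3 (mod 4) appears to even power.
All primes ≡ 3 (mod 4) appear to even power.
Search a = 0, 1, 2, … for 2713 - a² a perfect square: first hit at a = 3: 2713 - 9 = 2704 = 52².
2713 = 3² + 52² = 9 + 2704 ✓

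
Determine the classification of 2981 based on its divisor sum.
deficient

Proper divisors of 2981: sum = 1 + 11 + 271 = 283
Since 283 < 2981, 2981 is deficient.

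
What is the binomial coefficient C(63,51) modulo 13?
0

Using Lucas' theorem:
Write n=63 and k=51 in base 13:
n in base 13: [4, 11]
k in base 13: [3, 12]
C(63,51) mod 13 = ∏ C(n_i, k_i) mod 13
Digit binomials (mod 13): C(4,3) = 4; C(11,12) = 0 (k_i > n_i)
Product: 4 × 0 = 0 ≡ 0 (mod 13)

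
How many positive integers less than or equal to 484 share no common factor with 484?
220

484 = 2^2 × 11^2
φ(n) = n × ∏(1 - 1/p) for each prime p dividing n
φ(484) = 484 × (1 - 1/2) × (1 - 1/11) = 220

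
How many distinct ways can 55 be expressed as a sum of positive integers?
451276

p(n) counts ways to write n as a sum of positive integers (order ignored).
Euler's pentagonal recurrence: p(k) = p(k-1) + p(k-2) - p(k-5) - p(k-7) + p(k-12) + p(k-15) - ... (offsets j(3j∓1)/2, signs ++--, p(0)=1, p(<0)=0).
DP table for k = 0..54: p(0)=1, p(1)=1, p(2)=2, p(3)=3, p(4)=5, p(5)=7, p(6)=11, p(7)=15, p(8)=22, p(9)=30, p(10)=42, p(11)=56, p(12)=77, p(13)=101, p(14)=135, p(15)=176, p(16)=231, p(17)=297, p(18)=385, p(19)=490, p(20)=627, p(21)=792, p(22)=1002, p(23)=1255, p(24)=1575, p(25)=1958, p(26)=2436, p(27)=3010, p(28)=3718, p(29)=4565, p(30)=5604, p(31)=6842, p(32)=8349, p(33)=10143, p(34)=12310, p(35)=14883, p(36)=17977, p(37)=21637, p(38)=26015, p(39)=31185, p(40)=37338, p(41)=44583, p(42)=53174, p(43)=63261, p(44)=75175, p(45)=89134, p(46)=105558, p(47)=124754, p(48)=147273, p(49)=173525, p(50)=204226, p(51)=239943, p(52)=281589, p(53)=329931, p(54)=386155.
Final step: p(55) = p(54) + p(53) - p(50) - p(48) + p(43) + p(40) - p(33) - p(29) + p(20) + p(15) - p(4)
= 386155 + 329931 - 204226 - 147273 + 63261 + 37338 - 10143 - 4565 + 627 + 176 - 5
= 451276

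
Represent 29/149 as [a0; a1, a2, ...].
[0; 5, 7, 4]

Euclidean algorithm steps:
29 = 0 × 149 + 29
149 = 5 × 29 + 4
29 = 7 × 4 + 1
4 = 4 × 1 + 0
Continued fraction: [0; 5, 7, 4]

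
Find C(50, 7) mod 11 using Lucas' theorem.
0

Using Lucas' theorem:
Write n=50 and k=7 in base 11:
n in base 11: [4, 6]
k in base 11: [0, 7]
C(50,7) mod 11 = ∏ C(n_i, k_i) mod 11
Digit binomials (mod 11): C(4,0) = 1; C(6,7) = 0 (k_i > n_i)
Product: 1 × 0 = 0 ≡ 0 (mod 11)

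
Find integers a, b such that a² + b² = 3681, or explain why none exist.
9² + 60² (a=9, b=60)

Factorization: 3681 = 3^2 × 409
By Fermat: n is sum of two squares iff every prime p ≡ 3 (mod 4) appears to even power.
All primes ≡ 3 (mod 4) appear to even power.
Search a = 0, 1, 2, … for 3681 - a² a perfect square: first hit at a = 9: 3681 - 81 = 3600 = 60².
3681 = 9² + 60² = 81 + 3600 ✓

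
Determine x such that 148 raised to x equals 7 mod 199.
172

Baby-step giant-step with step n = ⌈√199⌉ = 15.
Baby steps 148^j mod 199 (j:value) for j=0..14: 0:1, 1:148, 2:14, 3:82, 4:196, 5:153, 6:157, 7:152, 8:9, 9:138, 10:126, 11:141, 12:172, 13:183, 14:20.
Giant-step multiplier: 148^(-15) ≡ 148^(198-15) = 148^183 ≡ 191 (mod 199).
Giant steps γ_i = 7·191^i mod 199: γ_0=7, γ_1=143, γ_2=50, γ_3=197, γ_4=16, γ_5=71, γ_6=29, γ_7=166, γ_8=65, γ_9=77, γ_10=180, γ_11=152 (in table at j=7).
x = i·n + j = 11·15 + 7 = 172.
Check: 148^172 ≡ 7 (mod 199).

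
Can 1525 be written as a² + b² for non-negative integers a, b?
2² + 39² (a=2, b=39)

Factorization: 1525 = 5^2 × 61
By Fermat: n is sum of two squares iff every prime p ≡ 3 (mod 4) appears to even power.
All primes ≡ 3 (mod 4) appear to even power.
Search a = 0, 1, 2, … for 1525 - a² a perfect square: first hit at a = 2: 1525 - 4 = 1521 = 39².
1525 = 2² + 39² = 4 + 1521 ✓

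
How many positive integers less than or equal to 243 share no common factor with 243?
162

243 = 3^5
φ(n) = n × ∏(1 - 1/p) for each prime p dividing n
φ(243) = 243 × (1 - 1/3) = 162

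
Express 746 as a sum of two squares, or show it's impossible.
11² + 25² (a=11, b=25)

Factorization: 746 = 2 × 373
By Fermat: n is sum of two squares iff every prime p ≡ 3 (mod 4) appears to even power.
All primes ≡ 3 (mod 4) appear to even power.
Search a = 0, 1, 2, … for 746 - a² a perfect square: first hit at a = 11: 746 - 121 = 625 = 25².
746 = 11² + 25² = 121 + 625 ✓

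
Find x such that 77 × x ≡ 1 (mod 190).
153

gcd(77, 190) = 1, so the inverse exists.
Extended Euclidean algorithm on (190, 77):
190 = 2 × 77 + 36  ⟹  36 = (1)·190 + (-2)·77
77 = 2 × 36 + 5  ⟹  5 = (-2)·190 + (5)·77
36 = 7 × 5 + 1  ⟹  1 = (15)·190 + (-37)·77
So (-37)·77 ≡ 1 (mod 190), i.e. 77^(-1) ≡ -37 ≡ 153 (mod 190).
Check: 77 × 153 = 11781 ≡ 1 (mod 190)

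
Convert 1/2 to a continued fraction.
[0; 2]

Euclidean algorithm steps:
1 = 0 × 2 + 1
2 = 2 × 1 + 0
Continued fraction: [0; 2]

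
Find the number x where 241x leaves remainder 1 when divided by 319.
274

gcd(241, 319) = 1, so the inverse exists.
Extended Euclidean algorithm on (319, 241):
319 = 1 × 241 + 78  ⟹  78 = (1)·319 + (-1)·241
241 = 3 × 78 + 7  ⟹  7 = (-3)·319 + (4)·241
78 = 11 × 7 + 1  ⟹  1 = (34)·319 + (-45)·241
So (-45)·241 ≡ 1 (mod 319), i.e. 241^(-1) ≡ -45 ≡ 274 (mod 319).
Check: 241 × 274 = 66034 ≡ 1 (mod 319)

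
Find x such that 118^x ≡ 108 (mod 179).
96

Baby-step giant-step with step n = ⌈√179⌉ = 14.
Baby steps 118^j mod 179 (j:value) for j=0..13: 0:1, 1:118, 2:141, 3:170, 4:12, 5:163, 6:81, 7:71, 8:144, 9:166, 10:77, 11:136, 12:117, 13:23.
Giant-step multiplier: 118^(-14) ≡ 118^(178-14) = 118^164 ≡ 142 (mod 179).
Giant steps γ_i = 108·142^i mod 179: γ_0=108, γ_1=121, γ_2=177, γ_3=74, γ_4=126, γ_5=171, γ_6=117 (in table at j=12).
x = i·n + j = 6·14 + 12 = 96.
Check: 118^96 ≡ 108 (mod 179).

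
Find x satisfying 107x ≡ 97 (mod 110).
x ≡ 41 (mod 110)

gcd(107, 110) = 1, which divides 97, so solutions exist.
Find 107^(-1) mod 110 by the extended Euclidean algorithm:
110 = 1 × 107 + 3  ⟹  3 = (1)·110 + (-1)·107
107 = 35 × 3 + 2  ⟹  2 = (-35)·110 + (36)·107
3 = 1 × 2 + 1  ⟹  1 = (36)·110 + (-37)·107
So (-37)·107 ≡ 1 (mod 110), i.e. 107^(-1) ≡ -37 ≡ 73 (mod 110).
x ≡ 73 × 97 = 7081 ≡ 41 (mod 110).
Check: 107 × 41 = 4387 ≡ 97 (mod 110).
Unique solution: x ≡ 41 (mod 110)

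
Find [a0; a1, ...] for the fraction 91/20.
[4; 1, 1, 4, 2]

Euclidean algorithm steps:
91 = 4 × 20 + 11
20 = 1 × 11 + 9
11 = 1 × 9 + 2
9 = 4 × 2 + 1
2 = 2 × 1 + 0
Continued fraction: [4; 1, 1, 4, 2]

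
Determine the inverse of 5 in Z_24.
5

gcd(5, 24) = 1, so the inverse exists.
Extended Euclidean algorithm on (24, 5):
24 = 4 × 5 + 4  ⟹  4 = (1)·24 + (-4)·5
5 = 1 × 4 + 1  ⟹  1 = (-1)·24 + (5)·5
So (5)·5 ≡ 1 (mod 24), i.e. 5^(-1) ≡ 5 (mod 24).
Check: 5 × 5 = 25 ≡ 1 (mod 24)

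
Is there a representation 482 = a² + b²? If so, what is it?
11² + 19² (a=11, b=19)

Factorization: 482 = 2 × 241
By Fermat: n is sum of two squares iff every prime p ≡ 3 (mod 4) appears to even power.
All primes ≡ 3 (mod 4) appear to even power.
Search a = 0, 1, 2, … for 482 - a² a perfect square: first hit at a = 11: 482 - 121 = 361 = 19².
482 = 11² + 19² = 121 + 361 ✓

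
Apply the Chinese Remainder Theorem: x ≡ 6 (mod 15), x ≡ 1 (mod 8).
81

Using Chinese Remainder Theorem:
M = 15 × 8 = 120
M1 = 8, M2 = 15
y1 = 8^(-1) mod 15 = 2
y2 = 15^(-1) mod 8 = 7
x = (6×8×2 + 1×15×7) mod 120 = 81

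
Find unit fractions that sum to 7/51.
1/8 + 1/82 + 1/16728

Greedy algorithm:
7/51: ceiling(51/7) = 8, use 1/8
5/408: ceiling(408/5) = 82, use 1/82
1/16728: ceiling(16728/1) = 16728, use 1/16728
Result: 7/51 = 1/8 + 1/82 + 1/16728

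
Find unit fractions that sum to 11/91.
1/9 + 1/103 + 1/16872 + 1/474423768

Greedy algorithm:
11/91: ceiling(91/11) = 9, use 1/9
8/819: ceiling(819/8) = 103, use 1/103
5/84357: ceiling(84357/5) = 16872, use 1/16872
1/474423768: ceiling(474423768/1) = 474423768, use 1/474423768
Result: 11/91 = 1/9 + 1/103 + 1/16872 + 1/474423768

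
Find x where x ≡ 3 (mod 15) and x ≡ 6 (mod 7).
48

Using Chinese Remainder Theorem:
M = 15 × 7 = 105
M1 = 7, M2 = 15
y1 = 7^(-1) mod 15 = 13
y2 = 15^(-1) mod 7 = 1
x = (3×7×13 + 6×15×1) mod 105 = 48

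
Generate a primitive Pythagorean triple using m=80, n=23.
(5871, 3680, 6929)

Euclid's formula: a = m² - n², b = 2mn, c = m² + n²
m = 80, n = 23
a = 80² - 23² = 6400 - 529 = 5871
b = 2 × 80 × 23 = 3680
c = 80² + 23² = 6400 + 529 = 6929
Verification: 5871² + 3680² = 34468641 + 13542400 = 48011041 = 6929² ✓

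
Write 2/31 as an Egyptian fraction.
1/16 + 1/496

Greedy algorithm:
2/31: ceiling(31/2) = 16, use 1/16
1/496: ceiling(496/1) = 496, use 1/496
Result: 2/31 = 1/16 + 1/496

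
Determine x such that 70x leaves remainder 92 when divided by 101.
x ≡ 85 (mod 101)

gcd(70, 101) = 1, which divides 92, so solutions exist.
Find 70^(-1) mod 101 by the extended Euclidean algorithm:
101 = 1 × 70 + 31  ⟹  31 = (1)·101 + (-1)·70
70 = 2 × 31 + 8  ⟹  8 = (-2)·101 + (3)·70
31 = 3 × 8 + 7  ⟹  7 = (7)·101 + (-10)·70
8 = 1 × 7 + 1  ⟹  1 = (-9)·101 + (13)·70
So (13)·70 ≡ 1 (mod 101), i.e. 70^(-1) ≡ 13 (mod 101).
x ≡ 13 × 92 = 1196 ≡ 85 (mod 101).
Check: 70 × 85 = 5950 ≡ 92 (mod 101).
Unique solution: x ≡ 85 (mod 101)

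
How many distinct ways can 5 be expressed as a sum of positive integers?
7

p(n) counts ways to write n as a sum of positive integers (order ignored).
Examples: 5; 4 + 1; 3 + 2; 3 + 1 + 1; 2 + 2 + 1; ... (7 total)
p(5) = 7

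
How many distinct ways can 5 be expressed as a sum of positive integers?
7

p(n) counts ways to write n as a sum of positive integers (order ignored).
Examples: 5; 4 + 1; 3 + 2; 3 + 1 + 1; 2 + 2 + 1; ... (7 total)
p(5) = 7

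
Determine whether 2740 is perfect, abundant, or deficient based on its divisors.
abundant

Proper divisors of 2740: sum = 1 + 2 + 4 + 5 + 10 + 20 + 137 + 274 + 548 + 685 + 1370 = 3056
Since 3056 > 2740, 2740 is abundant.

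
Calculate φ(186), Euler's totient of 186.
60

186 = 2 × 3 × 31
φ(n) = n × ∏(1 - 1/p) for each prime p dividing n
φ(186) = 186 × (1 - 1/2) × (1 - 1/3) × (1 - 1/31) = 60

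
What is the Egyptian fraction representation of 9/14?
1/2 + 1/7

Greedy algorithm:
9/14: ceiling(14/9) = 2, use 1/2
1/7: ceiling(7/1) = 7, use 1/7
Result: 9/14 = 1/2 + 1/7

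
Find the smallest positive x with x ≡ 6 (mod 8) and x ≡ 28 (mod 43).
286

Using Chinese Remainder Theorem:
M = 8 × 43 = 344
M1 = 43, M2 = 8
y1 = 43^(-1) mod 8 = 3
y2 = 8^(-1) mod 43 = 27
x = (6×43×3 + 28×8×27) mod 344 = 286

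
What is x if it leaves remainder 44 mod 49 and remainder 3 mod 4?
191

Using Chinese Remainder Theorem:
M = 49 × 4 = 196
M1 = 4, M2 = 49
y1 = 4^(-1) mod 49 = 37
y2 = 49^(-1) mod 4 = 1
x = (44×4×37 + 3×49×1) mod 196 = 191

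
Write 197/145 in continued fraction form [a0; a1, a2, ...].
[1; 2, 1, 3, 1, 2, 1, 2]

Euclidean algorithm steps:
197 = 1 × 145 + 52
145 = 2 × 52 + 41
52 = 1 × 41 + 11
41 = 3 × 11 + 8
11 = 1 × 8 + 3
8 = 2 × 3 + 2
3 = 1 × 2 + 1
2 = 2 × 1 + 0
Continued fraction: [1; 2, 1, 3, 1, 2, 1, 2]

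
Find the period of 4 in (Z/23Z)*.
11

23 is prime, so ord(4) divides φ(23) = 22.
Divisors of 22: 1, 2, 11, 22.
Repeated squaring: 4^1 ≡ 4, 4^2 ≡ 16, 4^4 ≡ 3, 4^8 ≡ 9, 4^16 ≡ 12 (mod 23).
Test 4^d mod 23 for each divisor d in increasing order:
4^1 ≡ 4
4^2 ≡ 16
4^11 = 4^8·4^2·4^1 ≡ 1  ← first divisor giving 1
The order is 11.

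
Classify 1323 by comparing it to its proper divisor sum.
deficient

Proper divisors of 1323: sum = 1 + 3 + 7 + 9 + 21 + 27 + 49 + 63 + 147 + 189 + 441 = 957
Since 957 < 1323, 1323 is deficient.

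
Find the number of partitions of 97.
133230930

p(n) counts ways to write n as a sum of positive integers (order ignored).
Euler's pentagonal recurrence: p(k) = p(k-1) + p(k-2) - p(k-5) - p(k-7) + p(k-12) + p(k-15) - ... (offsets j(3j∓1)/2, signs ++--, p(0)=1, p(<0)=0).
DP table for k = 0..96: p(0)=1, p(1)=1, p(2)=2, p(3)=3, p(4)=5, p(5)=7, p(6)=11, p(7)=15, p(8)=22, p(9)=30, p(10)=42, p(11)=56, p(12)=77, p(13)=101, p(14)=135, p(15)=176, p(16)=231, p(17)=297, p(18)=385, p(19)=490, p(20)=627, p(21)=792, p(22)=1002, p(23)=1255, p(24)=1575, p(25)=1958, p(26)=2436, p(27)=3010, p(28)=3718, p(29)=4565, p(30)=5604, p(31)=6842, p(32)=8349, p(33)=10143, p(34)=12310, p(35)=14883, p(36)=17977, p(37)=21637, p(38)=26015, p(39)=31185, p(40)=37338, p(41)=44583, p(42)=53174, p(43)=63261, p(44)=75175, p(45)=89134, p(46)=105558, p(47)=124754, p(48)=147273, p(49)=173525, p(50)=204226, p(51)=239943, p(52)=281589, p(53)=329931, p(54)=386155, p(55)=451276, p(56)=526823, p(57)=614154, p(58)=715220, p(59)=831820, p(60)=966467, p(61)=1121505, p(62)=1300156, p(63)=1505499, p(64)=1741630, p(65)=2012558, p(66)=2323520, p(67)=2679689, p(68)=3087735, p(69)=3554345, p(70)=4087968, p(71)=4697205, p(72)=5392783, p(73)=6185689, p(74)=7089500, p(75)=8118264, p(76)=9289091, p(77)=10619863, p(78)=12132164, p(79)=13848650, p(80)=15796476, p(81)=18004327, p(82)=20506255, p(83)=23338469, p(84)=26543660, p(85)=30167357, p(86)=34262962, p(87)=38887673, p(88)=44108109, p(89)=49995925, p(90)=56634173, p(91)=64112359, p(92)=72533807, p(93)=82010177, p(94)=92669720, p(95)=104651419, p(96)=118114304.
Final step: p(97) = p(96) + p(95) - p(92) - p(90) + p(85) + p(82) - p(75) - p(71) + p(62) + p(57) - p(46) - p(40) + p(27) + p(20) - p(5)
= 118114304 + 104651419 - 72533807 - 56634173 + 30167357 + 20506255 - 8118264 - 4697205 + 1300156 + 614154 - 105558 - 37338 + 3010 + 627 - 7
= 133230930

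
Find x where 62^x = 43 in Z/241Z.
159

Baby-step giant-step with step n = ⌈√241⌉ = 16.
Baby steps 62^j mod 241 (j:value) for j=0..15: 0:1, 1:62, 2:229, 3:220, 4:144, 5:11, 6:200, 7:109, 8:10, 9:138, 10:121, 11:31, 12:235, 13:110, 14:72, 15:126.
Giant-step multiplier: 62^(-16) ≡ 62^(240-16) = 62^224 ≡ 94 (mod 241).
Giant steps γ_i = 43·94^i mod 241: γ_0=43, γ_1=186, γ_2=132, γ_3=117, γ_4=153, γ_5=163, γ_6=139, γ_7=52, γ_8=68, γ_9=126 (in table at j=15).
x = i·n + j = 9·16 + 15 = 159.
Check: 62^159 ≡ 43 (mod 241).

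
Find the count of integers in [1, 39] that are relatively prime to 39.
24

39 = 3 × 13
φ(n) = n × ∏(1 - 1/p) for each prime p dividing n
φ(39) = 39 × (1 - 1/3) × (1 - 1/13) = 24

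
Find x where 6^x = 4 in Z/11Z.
8

Baby-step giant-step with step n = ⌈√11⌉ = 4.
Baby steps 6^j mod 11 (j:value) for j=0..3: 0:1, 1:6, 2:3, 3:7.
Giant-step multiplier: 6^(-4) ≡ 6^(10-4) = 6^6 ≡ 5 (mod 11).
Giant steps γ_i = 4·5^i mod 11: γ_0=4, γ_1=9, γ_2=1 (in table at j=0).
x = i·n + j = 2·4 + 0 = 8.
Check: 6^8 ≡ 4 (mod 11).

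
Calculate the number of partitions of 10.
42

p(n) counts ways to write n as a sum of positive integers (order ignored).
Examples: 10; 9 + 1; 8 + 2; 8 + 1 + 1; 7 + 3; ... (42 total)
p(10) = 42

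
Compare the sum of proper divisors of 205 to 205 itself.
deficient

Proper divisors of 205: sum = 1 + 5 + 41 = 47
Since 47 < 205, 205 is deficient.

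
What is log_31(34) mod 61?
12

Baby-step giant-step with step n = ⌈√61⌉ = 8.
Baby steps 31^j mod 61 (j:value) for j=0..7: 0:1, 1:31, 2:46, 3:23, 4:42, 5:21, 6:41, 7:51.
Giant-step multiplier: 31^(-8) ≡ 31^(60-8) = 31^52 ≡ 12 (mod 61).
Giant steps γ_i = 34·12^i mod 61: γ_0=34, γ_1=42 (in table at j=4).
x = i·n + j = 1·8 + 4 = 12.
Check: 31^12 ≡ 34 (mod 61).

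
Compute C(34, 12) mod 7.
3

Using Lucas' theorem:
Write n=34 and k=12 in base 7:
n in base 7: [4, 6]
k in base 7: [1, 5]
C(34,12) mod 7 = ∏ C(n_i, k_i) mod 7
Digit binomials (mod 7): C(4,1) = 4; C(6,5) = 6
Product: 4 × 6 = 24 ≡ 3 (mod 7)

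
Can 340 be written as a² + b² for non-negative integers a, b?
4² + 18² (a=4, b=18)

Factorization: 340 = 2^2 × 5 × 17
By Fermat: n is sum of two squares iff every prime p ≡ 3 (mod 4) appears to even power.
All primes ≡ 3 (mod 4) appear to even power.
Search a = 0, 1, 2, … for 340 - a² a perfect square: first hit at a = 4: 340 - 16 = 324 = 18².
340 = 4² + 18² = 16 + 324 ✓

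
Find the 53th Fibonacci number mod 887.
227

Matrix identity: Q^n = [[F_(n+1), F_n], [F_n, F_(n-1)]] with Q = [[1,1],[1,0]].
n = 53 = 110101₂. Square-and-multiply, entries mod 887:
Q^1 = [[1,1],[1,0]]
Q^3 = (Q^1)²·Q = [[3,2],[2,1]]
Q^6 = (Q^3)² = [[13,8],[8,5]]
Q^13 = (Q^6)²·Q = [[377,233],[233,144]]
Q^26 = (Q^13)² = [[391,761],[761,517]]
Q^53 = (Q^26)²·Q = [[242,227],[227,15]]
F_53 mod 887 = Q^53[0][1] = 227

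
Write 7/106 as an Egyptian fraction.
1/16 + 1/283 + 1/239984

Greedy algorithm:
7/106: ceiling(106/7) = 16, use 1/16
3/848: ceiling(848/3) = 283, use 1/283
1/239984: ceiling(239984/1) = 239984, use 1/239984
Result: 7/106 = 1/16 + 1/283 + 1/239984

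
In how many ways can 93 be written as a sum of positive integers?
82010177

p(n) counts ways to write n as a sum of positive integers (order ignored).
Euler's pentagonal recurrence: p(k) = p(k-1) + p(k-2) - p(k-5) - p(k-7) + p(k-12) + p(k-15) - ... (offsets j(3j∓1)/2, signs ++--, p(0)=1, p(<0)=0).
DP table for k = 0..92: p(0)=1, p(1)=1, p(2)=2, p(3)=3, p(4)=5, p(5)=7, p(6)=11, p(7)=15, p(8)=22, p(9)=30, p(10)=42, p(11)=56, p(12)=77, p(13)=101, p(14)=135, p(15)=176, p(16)=231, p(17)=297, p(18)=385, p(19)=490, p(20)=627, p(21)=792, p(22)=1002, p(23)=1255, p(24)=1575, p(25)=1958, p(26)=2436, p(27)=3010, p(28)=3718, p(29)=4565, p(30)=5604, p(31)=6842, p(32)=8349, p(33)=10143, p(34)=12310, p(35)=14883, p(36)=17977, p(37)=21637, p(38)=26015, p(39)=31185, p(40)=37338, p(41)=44583, p(42)=53174, p(43)=63261, p(44)=75175, p(45)=89134, p(46)=105558, p(47)=124754, p(48)=147273, p(49)=173525, p(50)=204226, p(51)=239943, p(52)=281589, p(53)=329931, p(54)=386155, p(55)=451276, p(56)=526823, p(57)=614154, p(58)=715220, p(59)=831820, p(60)=966467, p(61)=1121505, p(62)=1300156, p(63)=1505499, p(64)=1741630, p(65)=2012558, p(66)=2323520, p(67)=2679689, p(68)=3087735, p(69)=3554345, p(70)=4087968, p(71)=4697205, p(72)=5392783, p(73)=6185689, p(74)=7089500, p(75)=8118264, p(76)=9289091, p(77)=10619863, p(78)=12132164, p(79)=13848650, p(80)=15796476, p(81)=18004327, p(82)=20506255, p(83)=23338469, p(84)=26543660, p(85)=30167357, p(86)=34262962, p(87)=38887673, p(88)=44108109, p(89)=49995925, p(90)=56634173, p(91)=64112359, p(92)=72533807.
Final step: p(93) = p(92) + p(91) - p(88) - p(86) + p(81) + p(78) - p(71) - p(67) + p(58) + p(53) - p(42) - p(36) + p(23) + p(16) - p(1)
= 72533807 + 64112359 - 44108109 - 34262962 + 18004327 + 12132164 - 4697205 - 2679689 + 715220 + 329931 - 53174 - 17977 + 1255 + 231 - 1
= 82010177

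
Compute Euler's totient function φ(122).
60

122 = 2 × 61
φ(n) = n × ∏(1 - 1/p) for each prime p dividing n
φ(122) = 122 × (1 - 1/2) × (1 - 1/61) = 60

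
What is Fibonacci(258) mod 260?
164

Matrix identity: Q^n = [[F_(n+1), F_n], [F_n, F_(n-1)]] with Q = [[1,1],[1,0]].
n = 258 = 100000010₂. Square-and-multiply, entries mod 260:
Q^1 = [[1,1],[1,0]]
Q^2 = (Q^1)² = [[2,1],[1,1]]
Q^4 = (Q^2)² = [[5,3],[3,2]]
Q^8 = (Q^4)² = [[34,21],[21,13]]
Q^16 = (Q^8)² = [[37,207],[207,90]]
Q^32 = (Q^16)² = [[18,29],[29,249]]
Q^64 = (Q^32)² = [[125,203],[203,182]]
Q^129 = (Q^64)²·Q = [[75,154],[154,181]]
Q^258 = (Q^129)² = [[221,164],[164,57]]
F_258 mod 260 = Q^258[0][1] = 164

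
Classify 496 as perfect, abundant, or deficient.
perfect

Proper divisors of 496: sum = 1 + 2 + 4 + 8 + 16 + 31 + 62 + 124 + 248 = 496
Since 496 = 496, 496 is perfect.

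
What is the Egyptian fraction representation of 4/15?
1/4 + 1/60

Greedy algorithm:
4/15: ceiling(15/4) = 4, use 1/4
1/60: ceiling(60/1) = 60, use 1/60
Result: 4/15 = 1/4 + 1/60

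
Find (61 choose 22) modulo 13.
4

Using Lucas' theorem:
Write n=61 and k=22 in base 13:
n in base 13: [4, 9]
k in base 13: [1, 9]
C(61,22) mod 13 = ∏ C(n_i, k_i) mod 13
Digit binomials (mod 13): C(4,1) = 4; C(9,9) = 1
Product: 4 × 1 = 4 ≡ 4 (mod 13)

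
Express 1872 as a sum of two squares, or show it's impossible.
24² + 36² (a=24, b=36)

Factorization: 1872 = 2^4 × 3^2 × 13
By Fermat: n is sum of two squares iff every prime p ≡ 3 (mod 4) appears to even power.
All primes ≡ 3 (mod 4) appear to even power.
Search a = 0, 1, 2, … for 1872 - a² a perfect square: first hit at a = 24: 1872 - 576 = 1296 = 36².
1872 = 24² + 36² = 576 + 1296 ✓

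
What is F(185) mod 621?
427

Matrix identity: Q^n = [[F_(n+1), F_n], [F_n, F_(n-1)]] with Q = [[1,1],[1,0]].
n = 185 = 10111001₂. Square-and-multiply, entries mod 621:
Q^1 = [[1,1],[1,0]]
Q^2 = (Q^1)² = [[2,1],[1,1]]
Q^5 = (Q^2)²·Q = [[8,5],[5,3]]
Q^11 = (Q^5)²·Q = [[144,89],[89,55]]
Q^23 = (Q^11)²·Q = [[414,91],[91,323]]
Q^46 = (Q^23)² = [[208,620],[620,209]]
Q^92 = (Q^46)² = [[416,204],[204,212]]
Q^185 = (Q^92)²·Q = [[613,427],[427,186]]
F_185 mod 621 = Q^185[0][1] = 427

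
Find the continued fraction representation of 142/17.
[8; 2, 1, 5]

Euclidean algorithm steps:
142 = 8 × 17 + 6
17 = 2 × 6 + 5
6 = 1 × 5 + 1
5 = 5 × 1 + 0
Continued fraction: [8; 2, 1, 5]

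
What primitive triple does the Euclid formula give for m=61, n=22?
(3237, 2684, 4205)

Euclid's formula: a = m² - n², b = 2mn, c = m² + n²
m = 61, n = 22
a = 61² - 22² = 3721 - 484 = 3237
b = 2 × 61 × 22 = 2684
c = 61² + 22² = 3721 + 484 = 4205
Verification: 3237² + 2684² = 10478169 + 7203856 = 17682025 = 4205² ✓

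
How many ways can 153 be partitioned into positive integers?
54770336324

p(n) counts ways to write n as a sum of positive integers (order ignored).
Euler's pentagonal recurrence: p(k) = p(k-1) + p(k-2) - p(k-5) - p(k-7) + p(k-12) + p(k-15) - ... (offsets j(3j∓1)/2, signs ++--, p(0)=1, p(<0)=0).
DP table for k = 0..152: p(0)=1, p(1)=1, p(2)=2, p(3)=3, p(4)=5, p(5)=7, p(6)=11, p(7)=15, p(8)=22, p(9)=30, p(10)=42, p(11)=56, p(12)=77, p(13)=101, p(14)=135, p(15)=176, p(16)=231, p(17)=297, p(18)=385, p(19)=490, p(20)=627, p(21)=792, p(22)=1002, p(23)=1255, p(24)=1575, p(25)=1958, p(26)=2436, p(27)=3010, p(28)=3718, p(29)=4565, p(30)=5604, p(31)=6842, p(32)=8349, p(33)=10143, p(34)=12310, p(35)=14883, p(36)=17977, p(37)=21637, p(38)=26015, p(39)=31185, p(40)=37338, p(41)=44583, p(42)=53174, p(43)=63261, p(44)=75175, p(45)=89134, p(46)=105558, p(47)=124754, p(48)=147273, p(49)=173525, p(50)=204226, p(51)=239943, p(52)=281589, p(53)=329931, p(54)=386155, p(55)=451276, p(56)=526823, p(57)=614154, p(58)=715220, p(59)=831820, p(60)=966467, p(61)=1121505, p(62)=1300156, p(63)=1505499, p(64)=1741630, p(65)=2012558, p(66)=2323520, p(67)=2679689, p(68)=3087735, p(69)=3554345, p(70)=4087968, p(71)=4697205, p(72)=5392783, p(73)=6185689, p(74)=7089500, p(75)=8118264, p(76)=9289091, p(77)=10619863, p(78)=12132164, p(79)=13848650, p(80)=15796476, p(81)=18004327, p(82)=20506255, p(83)=23338469, p(84)=26543660, p(85)=30167357, p(86)=34262962, p(87)=38887673, p(88)=44108109, p(89)=49995925, p(90)=56634173, p(91)=64112359, p(92)=72533807, p(93)=82010177, p(94)=92669720, p(95)=104651419, p(96)=118114304, p(97)=133230930, p(98)=150198136, p(99)=169229875, p(100)=190569292, p(101)=214481126, p(102)=241265379, p(103)=271248950, p(104)=304801365, p(105)=342325709, p(106)=384276336, p(107)=431149389, p(108)=483502844, p(109)=541946240, p(110)=607163746, p(111)=679903203, p(112)=761002156, p(113)=851376628, p(114)=952050665, p(115)=1064144451, p(116)=1188908248, p(117)=1327710076, p(118)=1482074143, p(119)=1653668665, p(120)=1844349560, p(121)=2056148051, p(122)=2291320912, p(123)=2552338241, p(124)=2841940500, p(125)=3163127352, p(126)=3519222692, p(127)=3913864295, p(128)=4351078600, p(129)=4835271870, p(130)=5371315400, p(131)=5964539504, p(132)=6620830889, p(133)=7346629512, p(134)=8149040695, p(135)=9035836076, p(136)=10015581680, p(137)=11097645016, p(138)=12292341831, p(139)=13610949895, p(140)=15065878135, p(141)=16670689208, p(142)=18440293320, p(143)=20390982757, p(144)=22540654445, p(145)=24908858009, p(146)=27517052599, p(147)=30388671978, p(148)=33549419497, p(149)=37027355200, p(150)=40853235313, p(151)=45060624582, p(152)=49686288421.
Final step: p(153) = p(152) + p(151) - p(148) - p(146) + p(141) + p(138) - p(131) - p(127) + p(118) + p(113) - p(102) - p(96) + p(83) + p(76) - p(61) - p(53) + p(36) + p(27) - p(8)
= 49686288421 + 45060624582 - 33549419497 - 27517052599 + 16670689208 + 12292341831 - 5964539504 - 3913864295 + 1482074143 + 851376628 - 241265379 - 118114304 + 23338469 + 9289091 - 1121505 - 329931 + 17977 + 3010 - 22
= 54770336324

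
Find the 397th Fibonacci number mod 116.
5

Matrix identity: Q^n = [[F_(n+1), F_n], [F_n, F_(n-1)]] with Q = [[1,1],[1,0]].
n = 397 = 110001101₂. Square-and-multiply, entries mod 116:
Q^1 = [[1,1],[1,0]]
Q^3 = (Q^1)²·Q = [[3,2],[2,1]]
Q^6 = (Q^3)² = [[13,8],[8,5]]
Q^12 = (Q^6)² = [[1,28],[28,89]]
Q^24 = (Q^12)² = [[89,84],[84,5]]
Q^49 = (Q^24)²·Q = [[21,13],[13,8]]
Q^99 = (Q^49)²·Q = [[59,30],[30,29]]
Q^198 = (Q^99)² = [[89,88],[88,1]]
Q^397 = (Q^198)²·Q = [[37,5],[5,32]]
F_397 mod 116 = Q^397[0][1] = 5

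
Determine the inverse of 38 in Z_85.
47

gcd(38, 85) = 1, so the inverse exists.
Extended Euclidean algorithm on (85, 38):
85 = 2 × 38 + 9  ⟹  9 = (1)·85 + (-2)·38
38 = 4 × 9 + 2  ⟹  2 = (-4)·85 + (9)·38
9 = 4 × 2 + 1  ⟹  1 = (17)·85 + (-38)·38
So (-38)·38 ≡ 1 (mod 85), i.e. 38^(-1) ≡ -38 ≡ 47 (mod 85).
Check: 38 × 47 = 1786 ≡ 1 (mod 85)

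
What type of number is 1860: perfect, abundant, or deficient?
abundant

Proper divisors of 1860: sum = 1 + 2 + 3 + 4 + 5 + 6 + 10 + 12 + ... + 372 + 465 + 620 + 930 (23 divisors) = 3516
Since 3516 > 1860, 1860 is abundant.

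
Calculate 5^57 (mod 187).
80

Repeated squaring. Binary of 57 = 111001.
5^1 ≡ 5 (mod 187); 5^2 ≡ 25 (mod 187); 5^4 ≡ 64 (mod 187); 5^8 ≡ 169 (mod 187); 5^16 ≡ 137 (mod 187); 5^32 ≡ 69 (mod 187)
5^57 = 5^1 × 5^8 × 5^16 × 5^32 ≡ 80 (mod 187)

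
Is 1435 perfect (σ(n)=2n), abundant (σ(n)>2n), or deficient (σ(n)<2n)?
deficient

Proper divisors of 1435: sum = 1 + 5 + 7 + 35 + 41 + 205 + 287 = 581
Since 581 < 1435, 1435 is deficient.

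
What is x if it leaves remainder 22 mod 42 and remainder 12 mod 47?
106

Using Chinese Remainder Theorem:
M = 42 × 47 = 1974
M1 = 47, M2 = 42
y1 = 47^(-1) mod 42 = 17
y2 = 42^(-1) mod 47 = 28
x = (22×47×17 + 12×42×28) mod 1974 = 106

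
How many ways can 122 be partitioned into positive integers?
2291320912

p(n) counts ways to write n as a sum of positive integers (order ignored).
Euler's pentagonal recurrence: p(k) = p(k-1) + p(k-2) - p(k-5) - p(k-7) + p(k-12) + p(k-15) - ... (offsets j(3j∓1)/2, signs ++--, p(0)=1, p(<0)=0).
DP table for k = 0..121: p(0)=1, p(1)=1, p(2)=2, p(3)=3, p(4)=5, p(5)=7, p(6)=11, p(7)=15, p(8)=22, p(9)=30, p(10)=42, p(11)=56, p(12)=77, p(13)=101, p(14)=135, p(15)=176, p(16)=231, p(17)=297, p(18)=385, p(19)=490, p(20)=627, p(21)=792, p(22)=1002, p(23)=1255, p(24)=1575, p(25)=1958, p(26)=2436, p(27)=3010, p(28)=3718, p(29)=4565, p(30)=5604, p(31)=6842, p(32)=8349, p(33)=10143, p(34)=12310, p(35)=14883, p(36)=17977, p(37)=21637, p(38)=26015, p(39)=31185, p(40)=37338, p(41)=44583, p(42)=53174, p(43)=63261, p(44)=75175, p(45)=89134, p(46)=105558, p(47)=124754, p(48)=147273, p(49)=173525, p(50)=204226, p(51)=239943, p(52)=281589, p(53)=329931, p(54)=386155, p(55)=451276, p(56)=526823, p(57)=614154, p(58)=715220, p(59)=831820, p(60)=966467, p(61)=1121505, p(62)=1300156, p(63)=1505499, p(64)=1741630, p(65)=2012558, p(66)=2323520, p(67)=2679689, p(68)=3087735, p(69)=3554345, p(70)=4087968, p(71)=4697205, p(72)=5392783, p(73)=6185689, p(74)=7089500, p(75)=8118264, p(76)=9289091, p(77)=10619863, p(78)=12132164, p(79)=13848650, p(80)=15796476, p(81)=18004327, p(82)=20506255, p(83)=23338469, p(84)=26543660, p(85)=30167357, p(86)=34262962, p(87)=38887673, p(88)=44108109, p(89)=49995925, p(90)=56634173, p(91)=64112359, p(92)=72533807, p(93)=82010177, p(94)=92669720, p(95)=104651419, p(96)=118114304, p(97)=133230930, p(98)=150198136, p(99)=169229875, p(100)=190569292, p(101)=214481126, p(102)=241265379, p(103)=271248950, p(104)=304801365, p(105)=342325709, p(106)=384276336, p(107)=431149389, p(108)=483502844, p(109)=541946240, p(110)=607163746, p(111)=679903203, p(112)=761002156, p(113)=851376628, p(114)=952050665, p(115)=1064144451, p(116)=1188908248, p(117)=1327710076, p(118)=1482074143, p(119)=1653668665, p(120)=1844349560, p(121)=2056148051.
Final step: p(122) = p(121) + p(120) - p(117) - p(115) + p(110) + p(107) - p(100) - p(96) + p(87) + p(82) - p(71) - p(65) + p(52) + p(45) - p(30) - p(22) + p(5)
= 2056148051 + 1844349560 - 1327710076 - 1064144451 + 607163746 + 431149389 - 190569292 - 118114304 + 38887673 + 20506255 - 4697205 - 2012558 + 281589 + 89134 - 5604 - 1002 + 7
= 2291320912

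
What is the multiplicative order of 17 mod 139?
138

139 is prime, so ord(17) divides φ(139) = 138.
Divisors of 138: 1, 2, 3, 6, 23, 46, 69, 138.
Repeated squaring: 17^1 ≡ 17, 17^2 ≡ 11, 17^4 ≡ 121, 17^8 ≡ 46, 17^16 ≡ 31, 17^32 ≡ 127, 17^64 ≡ 5, 17^128 ≡ 25 (mod 139).
Test 17^d mod 139 for each divisor d in increasing order:
17^1 ≡ 17
17^2 ≡ 11
17^3 = 17^2·17^1 ≡ 48
17^6 = 17^4·17^2 ≡ 80
17^23 = 17^16·17^4·17^2·17^1 ≡ 43
17^46 = 17^32·17^8·17^4·17^2 ≡ 42
17^69 = 17^64·17^4·17^1 ≡ 138
17^138 = 17^128·17^8·17^2 ≡ 1  ← first divisor giving 1
The order is 138.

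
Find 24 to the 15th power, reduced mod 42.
6

Repeated squaring. Binary of 15 = 1111.
24^1 ≡ 24 (mod 42); 24^2 ≡ 30 (mod 42); 24^4 ≡ 18 (mod 42); 24^8 ≡ 30 (mod 42)
24^15 = 24^1 × 24^2 × 24^4 × 24^8 ≡ 6 (mod 42)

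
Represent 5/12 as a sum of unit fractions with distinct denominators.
1/3 + 1/12

Greedy algorithm:
5/12: ceiling(12/5) = 3, use 1/3
1/12: ceiling(12/1) = 12, use 1/12
Result: 5/12 = 1/3 + 1/12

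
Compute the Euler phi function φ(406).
168

406 = 2 × 7 × 29
φ(n) = n × ∏(1 - 1/p) for each prime p dividing n
φ(406) = 406 × (1 - 1/2) × (1 - 1/7) × (1 - 1/29) = 168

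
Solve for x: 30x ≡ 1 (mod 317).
74

gcd(30, 317) = 1, so the inverse exists.
Extended Euclidean algorithm on (317, 30):
317 = 10 × 30 + 17  ⟹  17 = (1)·317 + (-10)·30
30 = 1 × 17 + 13  ⟹  13 = (-1)·317 + (11)·30
17 = 1 × 13 + 4  ⟹  4 = (2)·317 + (-21)·30
13 = 3 × 4 + 1  ⟹  1 = (-7)·317 + (74)·30
So (74)·30 ≡ 1 (mod 317), i.e. 30^(-1) ≡ 74 (mod 317).
Check: 30 × 74 = 2220 ≡ 1 (mod 317)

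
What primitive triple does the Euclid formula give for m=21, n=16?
(185, 672, 697)

Euclid's formula: a = m² - n², b = 2mn, c = m² + n²
m = 21, n = 16
a = 21² - 16² = 441 - 256 = 185
b = 2 × 21 × 16 = 672
c = 21² + 16² = 441 + 256 = 697
Verification: 185² + 672² = 34225 + 451584 = 485809 = 697² ✓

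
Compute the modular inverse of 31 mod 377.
73

gcd(31, 377) = 1, so the inverse exists.
Extended Euclidean algorithm on (377, 31):
377 = 12 × 31 + 5  ⟹  5 = (1)·377 + (-12)·31
31 = 6 × 5 + 1  ⟹  1 = (-6)·377 + (73)·31
So (73)·31 ≡ 1 (mod 377), i.e. 31^(-1) ≡ 73 (mod 377).
Check: 31 × 73 = 2263 ≡ 1 (mod 377)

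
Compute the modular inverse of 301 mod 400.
101

gcd(301, 400) = 1, so the inverse exists.
Extended Euclidean algorithm on (400, 301):
400 = 1 × 301 + 99  ⟹  99 = (1)·400 + (-1)·301
301 = 3 × 99 + 4  ⟹  4 = (-3)·400 + (4)·301
99 = 24 × 4 + 3  ⟹  3 = (73)·400 + (-97)·301
4 = 1 × 3 + 1  ⟹  1 = (-76)·400 + (101)·301
So (101)·301 ≡ 1 (mod 400), i.e. 301^(-1) ≡ 101 (mod 400).
Check: 301 × 101 = 30401 ≡ 1 (mod 400)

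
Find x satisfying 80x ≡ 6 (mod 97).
x ≡ 51 (mod 97)

gcd(80, 97) = 1, which divides 6, so solutions exist.
Find 80^(-1) mod 97 by the extended Euclidean algorithm:
97 = 1 × 80 + 17  ⟹  17 = (1)·97 + (-1)·80
80 = 4 × 17 + 12  ⟹  12 = (-4)·97 + (5)·80
17 = 1 × 12 + 5  ⟹  5 = (5)·97 + (-6)·80
12 = 2 × 5 + 2  ⟹  2 = (-14)·97 + (17)·80
5 = 2 × 2 + 1  ⟹  1 = (33)·97 + (-40)·80
So (-40)·80 ≡ 1 (mod 97), i.e. 80^(-1) ≡ -40 ≡ 57 (mod 97).
x ≡ 57 × 6 = 342 ≡ 51 (mod 97).
Check: 80 × 51 = 4080 ≡ 6 (mod 97).
Unique solution: x ≡ 51 (mod 97)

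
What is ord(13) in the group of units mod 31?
30

31 is prime, so ord(13) divides φ(31) = 30.
Divisors of 30: 1, 2, 3, 5, 6, 10, 15, 30.
Repeated squaring: 13^1 ≡ 13, 13^2 ≡ 14, 13^4 ≡ 10, 13^8 ≡ 7, 13^16 ≡ 18 (mod 31).
Test 13^d mod 31 for each divisor d in increasing order:
13^1 ≡ 13
13^2 ≡ 14
13^3 = 13^2·13^1 ≡ 27
13^5 = 13^4·13^1 ≡ 6
13^6 = 13^4·13^2 ≡ 16
13^10 = 13^8·13^2 ≡ 5
13^15 = 13^8·13^4·13^2·13^1 ≡ 30
13^30 = 13^16·13^8·13^4·13^2 ≡ 1  ← first divisor giving 1
The order is 30.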